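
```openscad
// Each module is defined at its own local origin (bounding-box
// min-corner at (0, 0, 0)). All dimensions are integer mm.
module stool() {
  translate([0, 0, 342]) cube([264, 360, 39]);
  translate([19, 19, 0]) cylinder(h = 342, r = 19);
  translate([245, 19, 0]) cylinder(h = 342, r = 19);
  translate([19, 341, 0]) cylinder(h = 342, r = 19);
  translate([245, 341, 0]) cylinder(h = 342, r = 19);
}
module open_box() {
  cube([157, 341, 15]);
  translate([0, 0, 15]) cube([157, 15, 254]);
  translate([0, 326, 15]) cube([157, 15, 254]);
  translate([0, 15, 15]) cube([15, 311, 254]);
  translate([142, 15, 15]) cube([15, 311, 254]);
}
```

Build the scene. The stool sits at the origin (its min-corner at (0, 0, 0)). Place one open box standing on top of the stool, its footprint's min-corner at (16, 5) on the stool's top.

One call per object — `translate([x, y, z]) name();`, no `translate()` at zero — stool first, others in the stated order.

stool();
translate([16, 5, 381]) open_box();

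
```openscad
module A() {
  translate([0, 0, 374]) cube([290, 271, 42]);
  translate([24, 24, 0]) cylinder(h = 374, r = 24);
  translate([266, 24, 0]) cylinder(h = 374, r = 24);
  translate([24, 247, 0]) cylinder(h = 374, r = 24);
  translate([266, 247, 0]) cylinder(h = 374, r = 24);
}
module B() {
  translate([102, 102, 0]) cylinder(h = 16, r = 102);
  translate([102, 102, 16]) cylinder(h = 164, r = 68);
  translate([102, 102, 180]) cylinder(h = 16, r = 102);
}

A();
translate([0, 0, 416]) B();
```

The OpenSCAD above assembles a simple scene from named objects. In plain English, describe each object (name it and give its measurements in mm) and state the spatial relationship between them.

A is a four-legged stool. The seat is a 290×271×42 mm slab whose top surface is at z = 416 mm; four round legs, each 48 mm in diameter, run from the floor (z = 0) to the underside of the seat, each leg's axis is inset half a diameter from the nearest pair of seat edges (so the leg's bounding box is flush with the corner).

B is a spool: two coaxial disc flanges of radius 102 mm and thickness 16 mm, joined by a core cylinder of radius 68 mm and height 164 mm. The lower flange rests on z = 0 and the three cylinders share a vertical axis.

The spool is on top of the stool.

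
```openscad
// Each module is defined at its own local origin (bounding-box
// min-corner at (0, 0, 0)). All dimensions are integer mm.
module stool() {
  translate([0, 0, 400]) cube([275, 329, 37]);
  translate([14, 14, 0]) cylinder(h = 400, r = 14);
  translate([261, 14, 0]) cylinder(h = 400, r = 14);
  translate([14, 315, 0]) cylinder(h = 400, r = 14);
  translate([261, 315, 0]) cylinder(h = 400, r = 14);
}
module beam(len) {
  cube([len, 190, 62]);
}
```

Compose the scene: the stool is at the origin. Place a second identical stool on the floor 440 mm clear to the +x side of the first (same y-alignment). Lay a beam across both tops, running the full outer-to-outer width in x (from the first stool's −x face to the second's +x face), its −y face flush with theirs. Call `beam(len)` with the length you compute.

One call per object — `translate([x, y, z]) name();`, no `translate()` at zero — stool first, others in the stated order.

stool();
translate([715, 0, 0]) stool();
translate([0, 0, 437]) beam(990);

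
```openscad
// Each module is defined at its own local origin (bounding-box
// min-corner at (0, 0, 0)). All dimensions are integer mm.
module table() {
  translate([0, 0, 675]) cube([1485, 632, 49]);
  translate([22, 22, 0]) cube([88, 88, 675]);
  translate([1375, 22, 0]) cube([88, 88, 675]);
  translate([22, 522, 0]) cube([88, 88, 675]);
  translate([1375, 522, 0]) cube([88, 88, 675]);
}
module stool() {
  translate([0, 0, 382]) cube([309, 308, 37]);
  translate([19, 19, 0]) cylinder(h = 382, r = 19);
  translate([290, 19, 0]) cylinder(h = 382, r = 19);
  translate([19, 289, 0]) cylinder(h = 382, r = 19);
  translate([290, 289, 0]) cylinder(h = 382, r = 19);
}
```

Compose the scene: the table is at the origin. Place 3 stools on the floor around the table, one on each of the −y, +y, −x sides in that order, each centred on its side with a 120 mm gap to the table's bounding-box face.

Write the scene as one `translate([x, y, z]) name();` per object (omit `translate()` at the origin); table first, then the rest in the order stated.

table();
translate([588, -428, 0]) stool();
translate([588, 752, 0]) stool();
translate([-429, 162, 0]) stool();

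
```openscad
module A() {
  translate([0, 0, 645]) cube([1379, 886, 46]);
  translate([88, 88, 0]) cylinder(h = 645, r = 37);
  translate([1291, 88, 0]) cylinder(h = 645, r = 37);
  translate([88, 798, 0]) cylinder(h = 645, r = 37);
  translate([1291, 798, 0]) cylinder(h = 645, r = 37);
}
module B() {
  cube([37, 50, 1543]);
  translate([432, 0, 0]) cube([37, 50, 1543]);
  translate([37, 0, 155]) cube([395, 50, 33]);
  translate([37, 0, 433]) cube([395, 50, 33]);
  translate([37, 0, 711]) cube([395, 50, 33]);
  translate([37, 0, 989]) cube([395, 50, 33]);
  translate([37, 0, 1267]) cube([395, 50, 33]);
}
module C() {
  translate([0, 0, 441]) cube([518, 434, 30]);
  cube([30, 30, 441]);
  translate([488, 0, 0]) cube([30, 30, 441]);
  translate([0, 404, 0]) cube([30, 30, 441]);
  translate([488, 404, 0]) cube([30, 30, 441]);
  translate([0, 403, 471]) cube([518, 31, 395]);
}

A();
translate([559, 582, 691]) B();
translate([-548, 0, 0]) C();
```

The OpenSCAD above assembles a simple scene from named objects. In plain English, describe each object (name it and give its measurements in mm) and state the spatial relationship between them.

A is a rectangular dining table. The top is 1379×886×46 mm with its upper surface at z = 691 mm. It stands on four round legs of 74 mm diameter, each leg's bounding box inset 51 mm from the nearest pair of top edges, running from the floor to the underside of the top.

B is a wooden ladder with two side rails of 37×50 mm section and 1543 mm height, set 469 mm apart overall. Between them run 5 rectangular rungs (50 mm deep, 33 mm thick), front faces flush with the rails' −y face. The bottom of the first rung is 155 mm above the floor and each subsequent rung is 278 mm higher than the one below.

C is a chair. The seat is a 518×434×30 mm slab with its top at z = 471 mm, on four 30×30 mm corner legs (flush with the seat edges, standing on z = 0). A flat backrest 31 mm thick, 395 mm tall, spans the full seat width and rises from the seat top along its +y edge, rear face flush with the rear of the seat.

The ladder is on top of the table. The chair is on the floor beside the table on its −x side.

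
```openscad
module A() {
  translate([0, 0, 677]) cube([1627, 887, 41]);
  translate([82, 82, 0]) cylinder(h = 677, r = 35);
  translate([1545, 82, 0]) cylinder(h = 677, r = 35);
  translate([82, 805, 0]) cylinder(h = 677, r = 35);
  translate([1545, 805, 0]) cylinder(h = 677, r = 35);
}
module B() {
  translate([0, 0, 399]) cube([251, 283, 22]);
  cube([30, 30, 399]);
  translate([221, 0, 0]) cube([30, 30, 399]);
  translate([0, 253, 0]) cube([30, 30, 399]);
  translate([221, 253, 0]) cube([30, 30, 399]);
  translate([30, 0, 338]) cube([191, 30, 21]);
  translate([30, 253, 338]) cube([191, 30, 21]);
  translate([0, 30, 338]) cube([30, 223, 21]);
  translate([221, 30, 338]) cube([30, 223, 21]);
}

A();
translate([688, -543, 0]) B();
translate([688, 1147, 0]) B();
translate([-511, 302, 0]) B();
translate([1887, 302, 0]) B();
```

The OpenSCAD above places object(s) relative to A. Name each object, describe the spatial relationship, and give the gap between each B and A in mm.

A is a table. B is a stool. Four stools sit around the table at the −y, +y, −x, +x sides. The gap between each stool and the table is 260 mm.

Each stool's nearest face is 260 mm from the table's bounding box.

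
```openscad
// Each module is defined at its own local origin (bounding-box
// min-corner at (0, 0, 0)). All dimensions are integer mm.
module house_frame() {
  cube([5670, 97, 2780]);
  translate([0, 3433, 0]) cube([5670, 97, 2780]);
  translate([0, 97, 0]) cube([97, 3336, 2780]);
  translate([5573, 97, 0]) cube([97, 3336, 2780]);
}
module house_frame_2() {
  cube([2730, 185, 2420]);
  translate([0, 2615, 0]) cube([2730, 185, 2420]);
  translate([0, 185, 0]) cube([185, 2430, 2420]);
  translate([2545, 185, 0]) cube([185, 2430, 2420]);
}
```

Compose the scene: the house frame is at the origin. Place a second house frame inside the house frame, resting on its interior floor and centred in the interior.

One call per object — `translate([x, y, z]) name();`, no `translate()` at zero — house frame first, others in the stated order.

house_frame();
translate([1470, 365, 0]) house_frame_2();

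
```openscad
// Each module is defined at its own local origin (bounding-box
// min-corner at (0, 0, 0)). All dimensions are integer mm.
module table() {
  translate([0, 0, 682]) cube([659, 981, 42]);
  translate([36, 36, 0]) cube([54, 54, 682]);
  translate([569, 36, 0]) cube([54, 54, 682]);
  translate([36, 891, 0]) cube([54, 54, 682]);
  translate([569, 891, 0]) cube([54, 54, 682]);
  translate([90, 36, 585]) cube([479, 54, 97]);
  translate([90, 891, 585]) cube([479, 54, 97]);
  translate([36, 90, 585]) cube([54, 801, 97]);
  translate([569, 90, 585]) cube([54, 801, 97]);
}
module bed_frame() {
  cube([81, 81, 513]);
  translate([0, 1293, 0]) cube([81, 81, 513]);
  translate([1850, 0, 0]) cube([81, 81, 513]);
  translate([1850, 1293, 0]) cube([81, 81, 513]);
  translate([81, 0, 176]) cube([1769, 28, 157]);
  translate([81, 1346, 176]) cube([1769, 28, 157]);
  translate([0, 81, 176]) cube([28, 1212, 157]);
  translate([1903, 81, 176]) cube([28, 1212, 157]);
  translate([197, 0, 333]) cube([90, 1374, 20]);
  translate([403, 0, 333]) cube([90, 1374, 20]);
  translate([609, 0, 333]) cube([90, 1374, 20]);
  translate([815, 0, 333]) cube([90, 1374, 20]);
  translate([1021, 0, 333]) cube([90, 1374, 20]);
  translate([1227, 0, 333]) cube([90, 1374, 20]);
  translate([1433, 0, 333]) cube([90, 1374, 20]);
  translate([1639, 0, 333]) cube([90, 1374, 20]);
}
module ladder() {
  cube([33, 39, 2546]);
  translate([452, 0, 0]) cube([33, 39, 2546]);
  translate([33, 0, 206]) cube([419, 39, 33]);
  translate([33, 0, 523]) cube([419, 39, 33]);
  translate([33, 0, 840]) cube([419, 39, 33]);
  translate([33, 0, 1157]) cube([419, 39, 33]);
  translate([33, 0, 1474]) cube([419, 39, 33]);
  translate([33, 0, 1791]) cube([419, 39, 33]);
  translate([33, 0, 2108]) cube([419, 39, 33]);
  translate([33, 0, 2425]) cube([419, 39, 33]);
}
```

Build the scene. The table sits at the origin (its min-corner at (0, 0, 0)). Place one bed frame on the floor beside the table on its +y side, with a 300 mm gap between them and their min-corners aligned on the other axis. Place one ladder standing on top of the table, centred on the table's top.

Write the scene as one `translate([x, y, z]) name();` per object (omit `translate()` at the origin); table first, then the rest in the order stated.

table();
translate([0, 1281, 0]) bed_frame();
translate([87, 471, 724]) ladder();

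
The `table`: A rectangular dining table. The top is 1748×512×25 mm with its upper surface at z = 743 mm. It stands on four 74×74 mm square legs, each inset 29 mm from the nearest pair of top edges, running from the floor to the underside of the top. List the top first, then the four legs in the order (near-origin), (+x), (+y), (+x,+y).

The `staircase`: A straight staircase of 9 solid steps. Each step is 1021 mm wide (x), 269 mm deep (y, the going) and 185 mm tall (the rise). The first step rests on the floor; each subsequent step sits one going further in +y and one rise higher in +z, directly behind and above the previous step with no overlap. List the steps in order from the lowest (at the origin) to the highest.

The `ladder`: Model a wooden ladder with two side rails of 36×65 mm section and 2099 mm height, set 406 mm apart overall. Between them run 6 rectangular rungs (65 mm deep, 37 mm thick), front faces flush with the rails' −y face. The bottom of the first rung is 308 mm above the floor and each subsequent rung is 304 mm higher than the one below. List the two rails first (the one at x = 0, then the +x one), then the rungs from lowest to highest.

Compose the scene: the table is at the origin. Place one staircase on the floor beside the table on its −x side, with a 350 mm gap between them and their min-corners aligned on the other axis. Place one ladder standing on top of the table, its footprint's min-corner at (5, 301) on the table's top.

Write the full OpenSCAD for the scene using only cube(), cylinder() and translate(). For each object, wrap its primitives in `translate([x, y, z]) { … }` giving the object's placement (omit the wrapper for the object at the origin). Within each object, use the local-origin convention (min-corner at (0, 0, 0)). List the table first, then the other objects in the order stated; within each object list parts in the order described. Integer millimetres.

translate([0, 0, 718]) cube([1748, 512, 25]);
translate([29, 29, 0]) cube([74, 74, 718]);
translate([1645, 29, 0]) cube([74, 74, 718]);
translate([29, 409, 0]) cube([74, 74, 718]);
translate([1645, 409, 0]) cube([74, 74, 718]);
translate([-1371, 0, 0]) {
  cube([1021, 269, 185]);
  translate([0, 269, 185]) cube([1021, 269, 185]);
  translate([0, 538, 370]) cube([1021, 269, 185]);
  translate([0, 807, 555]) cube([1021, 269, 185]);
  translate([0, 1076, 740]) cube([1021, 269, 185]);
  translate([0, 1345, 925]) cube([1021, 269, 185]);
  translate([0, 1614, 1110]) cube([1021, 269, 185]);
  translate([0, 1883, 1295]) cube([1021, 269, 185]);
  translate([0, 2152, 1480]) cube([1021, 269, 185]);
}
translate([5, 301, 743]) {
  cube([36, 65, 2099]);
  translate([370, 0, 0]) cube([36, 65, 2099]);
  translate([36, 0, 308]) cube([334, 65, 37]);
  translate([36, 0, 612]) cube([334, 65, 37]);
  translate([36, 0, 916]) cube([334, 65, 37]);
  translate([36, 0, 1220]) cube([334, 65, 37]);
  translate([36, 0, 1524]) cube([334, 65, 37]);
  translate([36, 0, 1828]) cube([334, 65, 37]);
}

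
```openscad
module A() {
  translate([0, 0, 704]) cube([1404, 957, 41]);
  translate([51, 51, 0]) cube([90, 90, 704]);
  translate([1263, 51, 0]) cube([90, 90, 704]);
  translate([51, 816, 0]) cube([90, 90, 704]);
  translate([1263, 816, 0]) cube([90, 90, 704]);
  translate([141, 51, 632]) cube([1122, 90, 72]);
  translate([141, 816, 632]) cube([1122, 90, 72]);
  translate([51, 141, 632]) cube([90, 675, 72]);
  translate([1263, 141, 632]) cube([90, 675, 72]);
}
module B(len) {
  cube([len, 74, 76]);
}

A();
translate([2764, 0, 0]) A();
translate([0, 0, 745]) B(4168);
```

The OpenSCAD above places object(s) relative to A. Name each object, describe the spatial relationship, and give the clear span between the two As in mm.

Second table starts at x = 2764; first ends at x = 1404; clear span = 2764 − 1404 = 1360 mm.

A is a table. B is a beam. A beam spans the tops of two tables. The clear span between the two tables is 1360 mm.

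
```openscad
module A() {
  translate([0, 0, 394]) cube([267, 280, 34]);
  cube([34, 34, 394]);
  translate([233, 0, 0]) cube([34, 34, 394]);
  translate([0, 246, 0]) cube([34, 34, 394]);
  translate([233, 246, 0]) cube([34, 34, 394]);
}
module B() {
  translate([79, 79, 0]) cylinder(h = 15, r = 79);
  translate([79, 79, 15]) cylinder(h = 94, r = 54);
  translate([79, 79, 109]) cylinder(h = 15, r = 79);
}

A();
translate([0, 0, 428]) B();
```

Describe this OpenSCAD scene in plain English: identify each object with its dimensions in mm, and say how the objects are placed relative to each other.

A is a four-legged stool. The seat is a 267×280×34 mm slab whose top surface is at z = 428 mm; four square legs, each 34×34 mm in cross-section, run from the floor (z = 0) to the underside of the seat, each flush with a corner of the seat.

B is a spool: two coaxial disc flanges of radius 79 mm and thickness 15 mm, joined by a core cylinder of radius 54 mm and height 94 mm. The lower flange rests on z = 0 and the three cylinders share a vertical axis.

The spool is on top of the stool.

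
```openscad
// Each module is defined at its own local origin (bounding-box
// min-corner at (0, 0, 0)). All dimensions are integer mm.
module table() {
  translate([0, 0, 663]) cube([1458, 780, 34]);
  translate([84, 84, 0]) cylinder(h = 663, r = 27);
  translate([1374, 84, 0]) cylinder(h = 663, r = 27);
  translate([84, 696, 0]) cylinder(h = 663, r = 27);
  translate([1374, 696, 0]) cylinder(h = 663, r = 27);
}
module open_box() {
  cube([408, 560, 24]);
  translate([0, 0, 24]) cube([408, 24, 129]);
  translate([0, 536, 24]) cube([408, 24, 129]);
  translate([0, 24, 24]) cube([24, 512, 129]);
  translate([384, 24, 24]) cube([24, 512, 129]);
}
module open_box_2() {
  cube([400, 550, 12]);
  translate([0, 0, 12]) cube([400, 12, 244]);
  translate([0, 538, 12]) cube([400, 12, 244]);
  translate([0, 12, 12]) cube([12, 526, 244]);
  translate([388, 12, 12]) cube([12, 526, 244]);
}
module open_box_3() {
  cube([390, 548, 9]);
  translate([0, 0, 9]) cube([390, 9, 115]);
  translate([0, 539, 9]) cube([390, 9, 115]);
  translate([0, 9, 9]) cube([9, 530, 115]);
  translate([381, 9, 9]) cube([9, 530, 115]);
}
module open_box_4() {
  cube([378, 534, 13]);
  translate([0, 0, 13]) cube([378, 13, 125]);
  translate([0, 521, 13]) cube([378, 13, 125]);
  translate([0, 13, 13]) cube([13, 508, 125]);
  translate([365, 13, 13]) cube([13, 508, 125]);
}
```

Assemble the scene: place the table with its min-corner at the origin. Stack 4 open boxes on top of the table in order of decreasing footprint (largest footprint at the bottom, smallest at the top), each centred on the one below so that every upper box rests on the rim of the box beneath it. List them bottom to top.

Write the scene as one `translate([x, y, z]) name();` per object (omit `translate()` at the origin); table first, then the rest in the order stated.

table();
translate([525, 110, 697]) open_box();
translate([529, 115, 850]) open_box_2();
translate([534, 116, 1106]) open_box_3();
translate([540, 123, 1230]) open_box_4();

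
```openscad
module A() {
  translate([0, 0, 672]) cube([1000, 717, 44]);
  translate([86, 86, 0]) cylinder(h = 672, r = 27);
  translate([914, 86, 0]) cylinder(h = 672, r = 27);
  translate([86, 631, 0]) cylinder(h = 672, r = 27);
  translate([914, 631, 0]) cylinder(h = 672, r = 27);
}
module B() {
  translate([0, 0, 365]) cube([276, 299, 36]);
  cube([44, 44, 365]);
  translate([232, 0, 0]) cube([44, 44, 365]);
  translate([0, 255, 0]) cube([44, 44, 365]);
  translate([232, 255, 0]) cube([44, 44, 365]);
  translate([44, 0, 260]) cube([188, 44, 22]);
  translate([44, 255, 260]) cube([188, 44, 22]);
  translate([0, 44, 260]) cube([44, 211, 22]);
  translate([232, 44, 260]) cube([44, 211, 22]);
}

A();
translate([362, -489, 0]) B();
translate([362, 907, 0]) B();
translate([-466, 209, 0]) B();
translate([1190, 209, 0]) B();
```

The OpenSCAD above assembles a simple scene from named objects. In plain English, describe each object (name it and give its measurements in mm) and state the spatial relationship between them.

A is a table with a 1000×717 mm rectangular top, 44 mm thick, top surface at z = 716 mm, supported by four round legs of 54 mm diameter, each leg's bounding box inset 59 mm from the nearest pair of top edges, running from the floor.

B is a four-legged stool. The seat is 276×299 mm, 36 mm thick, top at z = 401 mm. It stands on four square legs, each 44×44 mm in cross-section, from z = 0 to the seat underside, each flush with a corner of the seat. Four stretchers, 44 mm wide and 22 mm tall, connect adjacent legs with their undersides at z = 260 mm, each running between the inner faces of the legs it joins and aligned with the legs' outer faces on the other axis.

Four stools sit around the table at the −y, +y, −x, +x sides.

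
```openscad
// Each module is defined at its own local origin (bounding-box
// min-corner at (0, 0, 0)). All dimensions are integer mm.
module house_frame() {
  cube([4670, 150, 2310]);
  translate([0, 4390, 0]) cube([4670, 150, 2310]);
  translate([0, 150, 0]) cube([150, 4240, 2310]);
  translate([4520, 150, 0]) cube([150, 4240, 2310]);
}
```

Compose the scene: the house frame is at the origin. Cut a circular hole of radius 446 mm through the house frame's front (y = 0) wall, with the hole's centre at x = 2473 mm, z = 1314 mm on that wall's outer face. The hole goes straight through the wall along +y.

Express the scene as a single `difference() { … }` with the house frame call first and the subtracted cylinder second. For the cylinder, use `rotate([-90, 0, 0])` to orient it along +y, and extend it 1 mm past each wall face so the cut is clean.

difference() {
  house_frame();
  translate([2473, -1, 1314]) rotate([-90, 0, 0]) cylinder(h = 152, r = 446);
}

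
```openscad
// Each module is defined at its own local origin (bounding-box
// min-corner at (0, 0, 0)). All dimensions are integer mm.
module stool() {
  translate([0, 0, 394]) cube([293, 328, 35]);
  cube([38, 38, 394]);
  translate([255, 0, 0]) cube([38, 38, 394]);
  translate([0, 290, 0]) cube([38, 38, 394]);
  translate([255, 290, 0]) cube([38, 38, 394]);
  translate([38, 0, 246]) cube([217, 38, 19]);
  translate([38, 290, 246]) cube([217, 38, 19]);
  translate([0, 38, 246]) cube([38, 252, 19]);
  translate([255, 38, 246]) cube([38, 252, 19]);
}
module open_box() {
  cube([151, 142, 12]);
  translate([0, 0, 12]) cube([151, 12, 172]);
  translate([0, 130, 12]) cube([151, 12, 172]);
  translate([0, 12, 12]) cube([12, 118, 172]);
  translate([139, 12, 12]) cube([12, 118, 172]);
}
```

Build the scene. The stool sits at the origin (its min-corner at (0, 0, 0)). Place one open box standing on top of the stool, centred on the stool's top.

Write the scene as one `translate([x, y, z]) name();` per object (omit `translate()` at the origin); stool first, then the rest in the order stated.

stool();
translate([71, 93, 429]) open_box();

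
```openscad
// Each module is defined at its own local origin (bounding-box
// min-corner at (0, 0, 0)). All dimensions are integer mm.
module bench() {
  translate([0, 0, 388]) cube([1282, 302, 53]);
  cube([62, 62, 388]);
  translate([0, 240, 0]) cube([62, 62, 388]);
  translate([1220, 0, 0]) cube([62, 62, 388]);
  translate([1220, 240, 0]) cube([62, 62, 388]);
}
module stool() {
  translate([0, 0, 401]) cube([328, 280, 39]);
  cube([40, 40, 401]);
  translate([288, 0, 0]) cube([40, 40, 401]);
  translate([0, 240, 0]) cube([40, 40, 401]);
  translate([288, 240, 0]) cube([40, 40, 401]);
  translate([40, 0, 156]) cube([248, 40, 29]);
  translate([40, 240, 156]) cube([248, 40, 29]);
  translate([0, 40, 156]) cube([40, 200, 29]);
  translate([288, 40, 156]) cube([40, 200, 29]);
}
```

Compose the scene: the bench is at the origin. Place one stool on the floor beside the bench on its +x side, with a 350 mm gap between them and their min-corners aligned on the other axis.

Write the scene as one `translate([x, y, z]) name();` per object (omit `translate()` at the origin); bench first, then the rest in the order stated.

bench();
translate([1632, 0, 0]) stool();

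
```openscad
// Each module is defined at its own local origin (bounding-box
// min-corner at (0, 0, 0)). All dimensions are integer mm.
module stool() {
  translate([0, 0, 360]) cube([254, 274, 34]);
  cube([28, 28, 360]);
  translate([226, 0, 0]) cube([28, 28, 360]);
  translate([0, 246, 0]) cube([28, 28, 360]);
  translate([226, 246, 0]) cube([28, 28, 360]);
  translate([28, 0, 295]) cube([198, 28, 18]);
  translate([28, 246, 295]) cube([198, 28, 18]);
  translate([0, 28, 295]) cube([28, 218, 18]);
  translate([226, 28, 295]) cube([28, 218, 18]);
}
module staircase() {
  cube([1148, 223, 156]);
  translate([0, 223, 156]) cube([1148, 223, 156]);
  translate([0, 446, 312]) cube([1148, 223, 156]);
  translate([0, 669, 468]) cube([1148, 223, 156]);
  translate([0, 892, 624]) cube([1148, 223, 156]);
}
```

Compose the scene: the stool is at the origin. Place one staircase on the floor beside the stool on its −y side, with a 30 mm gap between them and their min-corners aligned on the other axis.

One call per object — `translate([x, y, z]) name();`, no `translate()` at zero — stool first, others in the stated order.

stool();
translate([0, -1145, 0]) staircase();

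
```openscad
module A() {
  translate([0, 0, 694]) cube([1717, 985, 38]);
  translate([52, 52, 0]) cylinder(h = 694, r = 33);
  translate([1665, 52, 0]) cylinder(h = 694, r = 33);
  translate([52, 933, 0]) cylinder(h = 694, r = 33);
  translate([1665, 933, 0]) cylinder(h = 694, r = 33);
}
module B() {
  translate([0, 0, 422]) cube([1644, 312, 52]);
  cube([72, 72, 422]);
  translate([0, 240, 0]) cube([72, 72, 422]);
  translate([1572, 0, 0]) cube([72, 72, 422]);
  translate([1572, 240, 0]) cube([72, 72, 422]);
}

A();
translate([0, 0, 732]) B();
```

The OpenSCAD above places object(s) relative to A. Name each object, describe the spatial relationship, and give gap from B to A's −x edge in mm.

The bench's min-x is at 0; the table's min-x is 0; gap = 0 mm.

A is a table. B is a bench. The bench is on top of the table. The gap from the bench to the table's −x edge is 0 mm.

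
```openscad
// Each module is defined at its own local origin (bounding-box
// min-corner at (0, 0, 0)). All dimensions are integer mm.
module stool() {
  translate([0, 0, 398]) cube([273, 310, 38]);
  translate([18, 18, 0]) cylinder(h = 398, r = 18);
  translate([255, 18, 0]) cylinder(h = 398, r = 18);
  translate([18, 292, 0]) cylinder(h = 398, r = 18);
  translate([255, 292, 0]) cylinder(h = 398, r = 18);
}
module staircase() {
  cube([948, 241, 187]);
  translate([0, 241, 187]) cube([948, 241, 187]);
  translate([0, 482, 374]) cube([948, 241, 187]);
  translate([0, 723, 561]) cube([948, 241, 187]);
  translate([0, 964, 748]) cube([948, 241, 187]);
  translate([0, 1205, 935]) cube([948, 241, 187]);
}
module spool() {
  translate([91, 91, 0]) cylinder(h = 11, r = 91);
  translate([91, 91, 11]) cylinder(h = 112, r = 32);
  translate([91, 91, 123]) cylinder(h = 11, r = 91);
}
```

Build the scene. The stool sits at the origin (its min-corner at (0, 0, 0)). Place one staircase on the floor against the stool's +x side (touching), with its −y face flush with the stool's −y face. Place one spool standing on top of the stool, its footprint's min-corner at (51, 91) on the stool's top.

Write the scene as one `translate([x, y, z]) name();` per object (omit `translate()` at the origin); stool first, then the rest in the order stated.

stool();
translate([273, 0, 0]) staircase();
translate([51, 91, 436]) spool();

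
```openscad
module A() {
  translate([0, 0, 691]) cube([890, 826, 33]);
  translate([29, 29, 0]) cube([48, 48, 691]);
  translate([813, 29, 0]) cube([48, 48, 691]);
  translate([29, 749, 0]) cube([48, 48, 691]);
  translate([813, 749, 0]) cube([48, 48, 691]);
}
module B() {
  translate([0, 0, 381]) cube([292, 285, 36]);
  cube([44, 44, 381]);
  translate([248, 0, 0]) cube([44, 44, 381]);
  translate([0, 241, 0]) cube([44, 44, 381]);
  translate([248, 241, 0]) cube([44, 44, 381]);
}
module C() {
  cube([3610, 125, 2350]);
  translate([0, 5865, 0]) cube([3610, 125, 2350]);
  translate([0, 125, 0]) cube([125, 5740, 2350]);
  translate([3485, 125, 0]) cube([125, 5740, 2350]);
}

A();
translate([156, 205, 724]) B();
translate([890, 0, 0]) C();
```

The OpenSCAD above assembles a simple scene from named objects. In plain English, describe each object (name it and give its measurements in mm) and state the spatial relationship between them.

A is a rectangular dining table. The top is 890×826×33 mm with its upper surface at z = 724 mm. It stands on four 48×48 mm square legs, each inset 29 mm from the nearest pair of top edges, running from the floor to the underside of the top.

B is a simple wooden stool: a rectangular seat 292 mm (x) by 285 mm (y), 36 mm thick, top face at z = 417 mm, on four square legs, each 44×44 mm in cross-section. The legs rest on z = 0, each flush with a corner of the seat.

C is the wall frame of a small rectangular building: four walls, each 2350 mm tall and 125 mm thick, enclosing a footprint 3610 mm (x) by 5990 mm (y) outside-to-outside, with no floor or roof. The front and back walls (the −y and +y sides) span the full width; the two side walls fit between them.

The stool is on top of the table. The house frame is against the table's +x side, with their −y faces flush.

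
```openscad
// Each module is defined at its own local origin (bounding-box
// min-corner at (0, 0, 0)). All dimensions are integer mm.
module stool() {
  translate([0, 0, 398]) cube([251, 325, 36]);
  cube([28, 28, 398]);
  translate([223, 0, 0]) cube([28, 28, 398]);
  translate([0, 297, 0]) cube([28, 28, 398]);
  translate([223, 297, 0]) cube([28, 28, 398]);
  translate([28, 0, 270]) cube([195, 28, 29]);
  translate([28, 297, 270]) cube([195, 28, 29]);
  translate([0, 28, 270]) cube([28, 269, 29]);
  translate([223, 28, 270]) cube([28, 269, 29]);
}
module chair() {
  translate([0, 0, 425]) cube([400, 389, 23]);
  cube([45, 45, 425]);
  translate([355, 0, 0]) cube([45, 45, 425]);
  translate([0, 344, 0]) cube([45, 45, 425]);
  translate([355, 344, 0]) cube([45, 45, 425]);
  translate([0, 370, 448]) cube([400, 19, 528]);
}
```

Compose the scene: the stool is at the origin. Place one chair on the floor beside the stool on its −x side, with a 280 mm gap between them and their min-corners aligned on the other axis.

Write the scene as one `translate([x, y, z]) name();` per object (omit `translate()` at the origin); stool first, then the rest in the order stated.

stool();
translate([-680, 0, 0]) chair();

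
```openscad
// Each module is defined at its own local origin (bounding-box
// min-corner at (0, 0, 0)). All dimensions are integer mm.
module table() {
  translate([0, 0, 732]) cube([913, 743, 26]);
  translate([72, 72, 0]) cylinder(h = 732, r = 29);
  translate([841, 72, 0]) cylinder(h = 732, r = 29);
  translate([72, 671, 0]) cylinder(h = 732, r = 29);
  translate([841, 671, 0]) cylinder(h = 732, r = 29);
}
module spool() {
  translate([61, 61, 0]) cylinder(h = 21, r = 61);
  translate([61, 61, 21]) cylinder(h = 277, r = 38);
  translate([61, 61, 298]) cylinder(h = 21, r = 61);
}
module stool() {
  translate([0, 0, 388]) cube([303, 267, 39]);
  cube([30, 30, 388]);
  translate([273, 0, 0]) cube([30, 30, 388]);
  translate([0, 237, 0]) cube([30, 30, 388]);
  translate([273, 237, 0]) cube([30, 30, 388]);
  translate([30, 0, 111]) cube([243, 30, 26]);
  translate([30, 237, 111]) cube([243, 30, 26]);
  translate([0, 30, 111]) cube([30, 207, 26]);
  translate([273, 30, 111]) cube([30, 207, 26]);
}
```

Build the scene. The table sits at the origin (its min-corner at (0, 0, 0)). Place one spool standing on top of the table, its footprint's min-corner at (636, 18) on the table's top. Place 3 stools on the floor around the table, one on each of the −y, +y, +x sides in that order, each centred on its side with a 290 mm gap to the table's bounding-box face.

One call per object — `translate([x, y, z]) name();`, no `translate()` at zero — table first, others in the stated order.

table();
translate([636, 18, 758]) spool();
translate([305, -557, 0]) stool();
translate([305, 1033, 0]) stool();
translate([1203, 238, 0]) stool();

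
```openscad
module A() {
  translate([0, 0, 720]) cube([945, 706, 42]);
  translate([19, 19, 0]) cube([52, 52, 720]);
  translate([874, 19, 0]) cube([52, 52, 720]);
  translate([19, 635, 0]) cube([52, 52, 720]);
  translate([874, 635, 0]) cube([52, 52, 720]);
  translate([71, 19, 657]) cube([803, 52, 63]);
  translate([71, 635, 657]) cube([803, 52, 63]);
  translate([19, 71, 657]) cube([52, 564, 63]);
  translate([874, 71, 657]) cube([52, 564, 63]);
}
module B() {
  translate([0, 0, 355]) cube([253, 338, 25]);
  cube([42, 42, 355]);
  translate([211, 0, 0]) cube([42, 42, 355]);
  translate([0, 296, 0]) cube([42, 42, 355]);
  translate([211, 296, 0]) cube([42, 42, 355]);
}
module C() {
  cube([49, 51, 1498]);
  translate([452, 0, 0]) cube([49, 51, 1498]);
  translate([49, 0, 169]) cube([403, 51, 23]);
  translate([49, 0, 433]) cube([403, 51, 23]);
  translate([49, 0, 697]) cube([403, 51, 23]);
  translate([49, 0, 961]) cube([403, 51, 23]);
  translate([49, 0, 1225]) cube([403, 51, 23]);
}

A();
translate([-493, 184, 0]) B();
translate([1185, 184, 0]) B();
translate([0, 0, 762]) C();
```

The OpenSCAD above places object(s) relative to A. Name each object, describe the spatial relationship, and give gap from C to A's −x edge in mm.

The ladder's min-x is at 0; the table's min-x is 0; gap = 0 mm.

A is a table. B is a stool. C is a ladder. Two stools sit around the table at the −x, +x sides. The ladder is on top of the table. The gap from the ladder to the table's −x edge is 0 mm.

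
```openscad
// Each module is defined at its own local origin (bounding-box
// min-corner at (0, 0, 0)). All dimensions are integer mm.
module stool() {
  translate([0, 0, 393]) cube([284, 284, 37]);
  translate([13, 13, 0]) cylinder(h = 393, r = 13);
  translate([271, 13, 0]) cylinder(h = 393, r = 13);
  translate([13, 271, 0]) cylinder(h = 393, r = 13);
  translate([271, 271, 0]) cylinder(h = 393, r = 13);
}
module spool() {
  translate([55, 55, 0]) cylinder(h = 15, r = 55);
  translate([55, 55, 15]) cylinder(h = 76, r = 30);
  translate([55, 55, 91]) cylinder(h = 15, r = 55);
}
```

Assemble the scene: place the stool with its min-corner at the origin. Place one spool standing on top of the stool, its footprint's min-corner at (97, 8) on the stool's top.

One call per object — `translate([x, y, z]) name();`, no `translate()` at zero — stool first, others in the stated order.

stool();
translate([97, 8, 430]) spool();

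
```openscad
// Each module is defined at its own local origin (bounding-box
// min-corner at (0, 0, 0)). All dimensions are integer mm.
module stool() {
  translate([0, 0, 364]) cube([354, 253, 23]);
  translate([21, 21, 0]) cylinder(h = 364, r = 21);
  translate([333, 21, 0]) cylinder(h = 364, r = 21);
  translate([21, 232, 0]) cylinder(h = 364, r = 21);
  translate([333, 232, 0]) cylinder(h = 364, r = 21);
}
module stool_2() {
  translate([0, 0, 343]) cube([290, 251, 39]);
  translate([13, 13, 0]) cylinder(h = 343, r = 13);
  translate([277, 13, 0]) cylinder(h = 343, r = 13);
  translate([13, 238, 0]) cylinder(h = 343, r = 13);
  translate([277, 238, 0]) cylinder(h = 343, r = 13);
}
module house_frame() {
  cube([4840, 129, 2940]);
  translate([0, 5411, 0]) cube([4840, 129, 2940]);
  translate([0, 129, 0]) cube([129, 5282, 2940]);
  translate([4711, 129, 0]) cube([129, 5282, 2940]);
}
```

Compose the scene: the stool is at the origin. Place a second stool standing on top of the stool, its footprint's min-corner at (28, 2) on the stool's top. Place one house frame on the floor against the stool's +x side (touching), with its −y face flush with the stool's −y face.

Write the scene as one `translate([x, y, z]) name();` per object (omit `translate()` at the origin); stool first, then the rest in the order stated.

stool();
translate([28, 2, 387]) stool_2();
translate([354, 0, 0]) house_frame();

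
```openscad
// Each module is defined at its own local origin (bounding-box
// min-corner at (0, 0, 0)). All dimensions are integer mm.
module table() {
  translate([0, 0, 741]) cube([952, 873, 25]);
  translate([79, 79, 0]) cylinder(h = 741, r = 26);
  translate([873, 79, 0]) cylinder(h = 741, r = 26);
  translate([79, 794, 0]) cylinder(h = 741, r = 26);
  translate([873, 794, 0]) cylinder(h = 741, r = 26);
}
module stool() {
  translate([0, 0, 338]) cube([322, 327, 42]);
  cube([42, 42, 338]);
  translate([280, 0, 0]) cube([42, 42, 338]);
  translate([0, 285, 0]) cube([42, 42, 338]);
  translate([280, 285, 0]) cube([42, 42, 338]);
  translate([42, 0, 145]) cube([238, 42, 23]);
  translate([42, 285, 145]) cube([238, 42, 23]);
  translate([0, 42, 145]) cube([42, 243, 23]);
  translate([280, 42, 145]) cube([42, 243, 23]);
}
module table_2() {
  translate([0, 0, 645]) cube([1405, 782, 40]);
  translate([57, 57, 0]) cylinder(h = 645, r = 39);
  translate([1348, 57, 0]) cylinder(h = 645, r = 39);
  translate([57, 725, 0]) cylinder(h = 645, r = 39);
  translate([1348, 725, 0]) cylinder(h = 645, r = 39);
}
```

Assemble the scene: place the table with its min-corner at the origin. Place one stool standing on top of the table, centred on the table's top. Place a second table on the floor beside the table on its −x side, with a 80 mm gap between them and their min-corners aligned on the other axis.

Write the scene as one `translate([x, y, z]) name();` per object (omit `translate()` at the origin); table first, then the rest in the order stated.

table();
translate([315, 273, 766]) stool();
translate([-1485, 0, 0]) table_2();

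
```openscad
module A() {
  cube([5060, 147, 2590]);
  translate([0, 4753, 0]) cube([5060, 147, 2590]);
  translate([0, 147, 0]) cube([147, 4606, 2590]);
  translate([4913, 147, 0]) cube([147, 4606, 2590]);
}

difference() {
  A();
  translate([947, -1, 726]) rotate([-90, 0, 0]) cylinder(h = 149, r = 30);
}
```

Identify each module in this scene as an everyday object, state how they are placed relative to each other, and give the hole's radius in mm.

A is a house frame. The house frame has a circular hole through its front wall. The hole's radius is 30 mm.

The subtracted cylinder has r = 30 mm.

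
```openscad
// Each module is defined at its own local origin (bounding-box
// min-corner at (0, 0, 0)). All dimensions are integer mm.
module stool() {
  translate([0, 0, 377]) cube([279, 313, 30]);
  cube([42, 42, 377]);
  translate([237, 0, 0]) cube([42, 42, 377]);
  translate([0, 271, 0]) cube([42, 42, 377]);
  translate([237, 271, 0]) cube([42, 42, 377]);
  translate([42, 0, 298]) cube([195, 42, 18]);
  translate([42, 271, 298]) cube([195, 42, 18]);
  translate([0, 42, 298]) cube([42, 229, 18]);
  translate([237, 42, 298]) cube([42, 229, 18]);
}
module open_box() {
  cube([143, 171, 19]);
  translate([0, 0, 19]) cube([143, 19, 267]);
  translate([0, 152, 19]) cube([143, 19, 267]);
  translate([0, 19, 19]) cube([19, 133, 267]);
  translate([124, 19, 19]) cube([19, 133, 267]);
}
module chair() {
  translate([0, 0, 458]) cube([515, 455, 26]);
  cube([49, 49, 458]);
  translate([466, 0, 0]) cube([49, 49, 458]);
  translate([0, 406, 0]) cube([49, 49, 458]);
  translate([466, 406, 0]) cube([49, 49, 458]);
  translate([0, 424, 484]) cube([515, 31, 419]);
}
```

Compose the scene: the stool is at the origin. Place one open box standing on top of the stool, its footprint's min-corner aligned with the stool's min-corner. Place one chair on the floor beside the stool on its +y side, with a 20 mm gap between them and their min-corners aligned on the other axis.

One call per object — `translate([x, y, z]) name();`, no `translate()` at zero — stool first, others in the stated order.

stool();
translate([0, 0, 407]) open_box();
translate([0, 333, 0]) chair();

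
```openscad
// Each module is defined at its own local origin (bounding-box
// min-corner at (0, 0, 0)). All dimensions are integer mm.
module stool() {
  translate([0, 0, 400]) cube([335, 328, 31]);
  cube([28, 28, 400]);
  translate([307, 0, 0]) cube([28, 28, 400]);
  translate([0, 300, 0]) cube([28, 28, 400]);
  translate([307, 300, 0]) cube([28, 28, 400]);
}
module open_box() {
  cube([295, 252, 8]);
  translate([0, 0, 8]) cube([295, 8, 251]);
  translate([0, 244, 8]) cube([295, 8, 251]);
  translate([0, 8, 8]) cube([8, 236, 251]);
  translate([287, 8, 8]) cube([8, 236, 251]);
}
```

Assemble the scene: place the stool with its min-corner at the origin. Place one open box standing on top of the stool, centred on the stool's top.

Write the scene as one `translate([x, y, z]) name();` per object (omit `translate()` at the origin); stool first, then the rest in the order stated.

stool();
translate([20, 38, 431]) open_box();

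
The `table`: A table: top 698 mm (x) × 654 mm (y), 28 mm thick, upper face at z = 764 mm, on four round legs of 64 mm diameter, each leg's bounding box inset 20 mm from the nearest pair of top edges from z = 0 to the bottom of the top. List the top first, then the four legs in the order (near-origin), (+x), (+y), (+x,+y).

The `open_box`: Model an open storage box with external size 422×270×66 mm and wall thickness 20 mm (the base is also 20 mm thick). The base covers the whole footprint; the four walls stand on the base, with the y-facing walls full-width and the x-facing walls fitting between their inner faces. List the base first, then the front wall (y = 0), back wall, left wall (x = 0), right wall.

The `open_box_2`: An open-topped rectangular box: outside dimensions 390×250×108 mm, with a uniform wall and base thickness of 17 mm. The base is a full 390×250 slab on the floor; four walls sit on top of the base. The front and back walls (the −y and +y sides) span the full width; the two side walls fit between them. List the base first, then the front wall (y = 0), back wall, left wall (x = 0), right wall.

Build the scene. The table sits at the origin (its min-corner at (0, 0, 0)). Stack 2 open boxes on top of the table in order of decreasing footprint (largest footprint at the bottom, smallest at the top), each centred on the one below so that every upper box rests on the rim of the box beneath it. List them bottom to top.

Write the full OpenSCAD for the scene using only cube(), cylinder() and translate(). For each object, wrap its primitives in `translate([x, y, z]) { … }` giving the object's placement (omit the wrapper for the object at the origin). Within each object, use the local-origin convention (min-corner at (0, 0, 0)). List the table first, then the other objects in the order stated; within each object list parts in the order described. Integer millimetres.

translate([0, 0, 736]) cube([698, 654, 28]);
translate([52, 52, 0]) cylinder(h = 736, r = 32);
translate([646, 52, 0]) cylinder(h = 736, r = 32);
translate([52, 602, 0]) cylinder(h = 736, r = 32);
translate([646, 602, 0]) cylinder(h = 736, r = 32);
translate([138, 192, 764]) {
  cube([422, 270, 20]);
  translate([0, 0, 20]) cube([422, 20, 46]);
  translate([0, 250, 20]) cube([422, 20, 46]);
  translate([0, 20, 20]) cube([20, 230, 46]);
  translate([402, 20, 20]) cube([20, 230, 46]);
}
translate([154, 202, 830]) {
  cube([390, 250, 17]);
  translate([0, 0, 17]) cube([390, 17, 91]);
  translate([0, 233, 17]) cube([390, 17, 91]);
  translate([0, 17, 17]) cube([17, 216, 91]);
  translate([373, 17, 17]) cube([17, 216, 91]);
}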